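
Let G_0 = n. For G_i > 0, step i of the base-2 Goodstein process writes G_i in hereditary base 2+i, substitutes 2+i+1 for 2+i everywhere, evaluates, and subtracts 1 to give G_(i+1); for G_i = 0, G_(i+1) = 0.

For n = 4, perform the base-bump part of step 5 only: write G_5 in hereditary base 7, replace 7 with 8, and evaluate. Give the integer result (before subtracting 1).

140

[0] 4 ≡ 2^2 (base 2). Lift 3: 27. −1: 26.
[1] 26 ≡ 2·3^2 + 2·3 + 2 (base 3). Lift 4: 42. −1: 41.
[2] 41 ≡ 2·4^2 + 2·4 + 1 (base 4). Lift 5: 61. −1: 60.
[3] 60 ≡ 2·5^2 + 2·5 (base 5). Lift 6: 84. −1: 83.
[4] 83 ≡ 2·6^2 + 6 + 5 (base 6). Lift 7: 110. −1: 109.
[5] 109 ≡ 2·7^2 + 7 + 4 (base 7). Lift 8: 140. −1: 139.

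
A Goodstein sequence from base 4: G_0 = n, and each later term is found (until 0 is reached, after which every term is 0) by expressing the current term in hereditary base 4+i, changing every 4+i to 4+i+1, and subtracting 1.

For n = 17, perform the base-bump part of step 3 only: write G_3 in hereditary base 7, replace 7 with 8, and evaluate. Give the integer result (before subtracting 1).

G_0=17  [base 4] 4^2 + 1  →[4↦5]→  5^2 + 1 = 26  −1 ⇒ G_1=25
G_1=25  [base 5] 5^2  →[5↦6]→  6^2 = 36  −1 ⇒ G_2=35
G_2=35  [base 6] 5·6 + 5  →[6↦7]→  5·7 + 5 = 40  −1 ⇒ G_3=39

44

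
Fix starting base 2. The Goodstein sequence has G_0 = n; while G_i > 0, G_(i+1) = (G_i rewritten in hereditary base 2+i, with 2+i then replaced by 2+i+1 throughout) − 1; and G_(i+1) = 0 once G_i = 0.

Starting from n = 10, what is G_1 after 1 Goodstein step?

83

G_0=10  [base 2] 2^(2 + 1) + 2  →[2↦3]→  3^(3 + 1) + 3 = 84  −1 ⇒ G_1=83
G_1=83  [base 3] 3^(3 + 1) + 2  →[3↦4]→  4^(4 + 1) + 2 = 1026  −1 ⇒ G_2=1025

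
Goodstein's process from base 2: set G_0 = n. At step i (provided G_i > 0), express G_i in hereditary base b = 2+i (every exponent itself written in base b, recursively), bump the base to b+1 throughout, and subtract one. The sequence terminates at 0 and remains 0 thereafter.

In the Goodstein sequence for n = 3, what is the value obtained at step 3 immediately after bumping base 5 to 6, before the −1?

2

[0] 3 ≡ 2 + 1 (base 2). Lift 3: 4. −1: 3.
[1] 3 ≡ 3 (base 3). Lift 4: 4. −1: 3.
[2] 3 ≡ 3 (base 4). Lift 5: 3. −1: 2.
[3] 2 ≡ 2 (base 5). Lift 6: 2. −1: 1.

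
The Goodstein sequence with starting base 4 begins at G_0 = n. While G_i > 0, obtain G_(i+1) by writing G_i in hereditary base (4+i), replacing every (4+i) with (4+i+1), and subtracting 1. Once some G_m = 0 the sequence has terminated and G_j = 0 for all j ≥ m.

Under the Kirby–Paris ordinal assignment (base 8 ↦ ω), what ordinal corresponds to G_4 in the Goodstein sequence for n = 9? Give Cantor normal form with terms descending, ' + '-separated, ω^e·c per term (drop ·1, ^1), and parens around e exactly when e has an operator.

[0] 9 ≡ 2·4 + 1 (base 4). Lift 5: 11. −1: 10.
[1] 10 ≡ 2·5 (base 5). Lift 6: 12. −1: 11.
[2] 11 ≡ 6 + 5 (base 6). Lift 7: 12. −1: 11.
[3] 11 ≡ 7 + 4 (base 7). Lift 8: 12. −1: 11.
[4] 11 ≡ 8 + 3 (base 8). Lift 9: 12. −1: 11.

ω + 3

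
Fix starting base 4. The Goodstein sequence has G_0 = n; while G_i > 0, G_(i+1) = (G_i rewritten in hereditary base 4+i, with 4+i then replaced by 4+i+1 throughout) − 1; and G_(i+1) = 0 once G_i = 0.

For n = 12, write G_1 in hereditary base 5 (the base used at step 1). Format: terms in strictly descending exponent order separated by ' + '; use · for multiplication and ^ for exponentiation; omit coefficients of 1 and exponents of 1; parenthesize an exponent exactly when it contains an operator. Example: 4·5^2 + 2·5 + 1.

2·5 + 4

i=0: 12 = 3·4 (b=4); 4→5: 3·5 = 15; 15−1 = 14
i=1: 14 = 2·5 + 4 (b=5); 5→6: 2·6 + 4 = 16; 16−1 = 15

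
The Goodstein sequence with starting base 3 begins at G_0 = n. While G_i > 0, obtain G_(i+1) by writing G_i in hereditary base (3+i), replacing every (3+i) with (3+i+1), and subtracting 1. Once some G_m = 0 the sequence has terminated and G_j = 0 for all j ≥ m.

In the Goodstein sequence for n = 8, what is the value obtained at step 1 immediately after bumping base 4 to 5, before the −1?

G_0 = 8. HB_3(8) = 2·3 + 2. Bump = 10. G_1 = 9.
G_1 = 9. HB_4(9) = 2·4 + 1. Bump = 11. G_2 = 10.

11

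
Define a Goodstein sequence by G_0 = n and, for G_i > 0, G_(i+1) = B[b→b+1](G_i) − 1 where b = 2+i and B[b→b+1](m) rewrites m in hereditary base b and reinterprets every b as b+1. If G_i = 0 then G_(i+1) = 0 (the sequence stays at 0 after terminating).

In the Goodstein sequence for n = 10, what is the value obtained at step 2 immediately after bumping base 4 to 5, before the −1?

15626

G_0 = 10. HB_2(10) = 2^(2 + 1) + 2. Bump = 84. G_1 = 83.
G_1 = 83. HB_3(83) = 3^(3 + 1) + 2. Bump = 1026. G_2 = 1025.
G_2 = 1025. HB_4(1025) = 4^(4 + 1) + 1. Bump = 15626. G_3 = 15625.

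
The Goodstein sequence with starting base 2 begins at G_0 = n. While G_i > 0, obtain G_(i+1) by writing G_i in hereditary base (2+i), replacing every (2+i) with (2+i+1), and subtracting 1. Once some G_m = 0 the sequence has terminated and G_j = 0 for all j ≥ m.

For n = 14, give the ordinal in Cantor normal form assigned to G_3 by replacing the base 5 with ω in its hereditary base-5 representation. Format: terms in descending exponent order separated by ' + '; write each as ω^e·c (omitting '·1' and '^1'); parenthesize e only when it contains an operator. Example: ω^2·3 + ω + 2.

ω^(ω + 1) + ω^ω

14 —HB2→ 2^(2 + 1) + 2^2 + 2 —bump→ 3^(3 + 1) + 3^3 + 3 = 111 —(−1)→ 110
110 —HB3→ 3^(3 + 1) + 3^3 + 2 —bump→ 4^(4 + 1) + 4^4 + 2 = 1282 —(−1)→ 1281
1281 —HB4→ 4^(4 + 1) + 4^4 + 1 —bump→ 5^(5 + 1) + 5^5 + 1 = 18751 —(−1)→ 18750
18750 —HB5→ 5^(5 + 1) + 5^5 —bump→ 6^(6 + 1) + 6^6 = 326592 —(−1)→ 326591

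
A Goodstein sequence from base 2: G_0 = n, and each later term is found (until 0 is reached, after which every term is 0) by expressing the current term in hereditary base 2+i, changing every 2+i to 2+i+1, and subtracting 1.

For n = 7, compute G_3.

3127

[0] 7 ≡ 2^2 + 2 + 1 (base 2). Lift 3: 31. −1: 30.
[1] 30 ≡ 3^3 + 3 (base 3). Lift 4: 260. −1: 259.
[2] 259 ≡ 4^4 + 3 (base 4). Lift 5: 3128. −1: 3127.
[3] 3127 ≡ 5^5 + 2 (base 5). Lift 6: 46658. −1: 46657.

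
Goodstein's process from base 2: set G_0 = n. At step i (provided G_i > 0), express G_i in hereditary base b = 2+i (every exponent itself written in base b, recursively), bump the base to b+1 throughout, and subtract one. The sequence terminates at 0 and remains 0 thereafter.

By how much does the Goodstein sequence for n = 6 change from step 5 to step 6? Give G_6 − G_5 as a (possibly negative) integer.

6 —HB2→ 2^2 + 2 —bump→ 3^3 + 3 = 30 —(−1)→ 29
29 —HB3→ 3^3 + 2 —bump→ 4^4 + 2 = 258 —(−1)→ 257
257 —HB4→ 4^4 + 1 —bump→ 5^5 + 1 = 3126 —(−1)→ 3125
3125 —HB5→ 5^5 —bump→ 6^6 = 46656 —(−1)→ 46655
46655 —HB6→ 5·6^5 + 5·6^4 + 5·6^3 + 5·6^2 + 5·6 + 5 —bump→ 5·7^5 + 5·7^4 + 5·7^3 + 5·7^2 + 5·7 + 5 = 98040 —(−1)→ 98039
98039 —HB7→ 5·7^5 + 5·7^4 + 5·7^3 + 5·7^2 + 5·7 + 4 —bump→ 5·8^5 + 5·8^4 + 5·8^3 + 5·8^2 + 5·8 + 4 = 187244 —(−1)→ 187243

89204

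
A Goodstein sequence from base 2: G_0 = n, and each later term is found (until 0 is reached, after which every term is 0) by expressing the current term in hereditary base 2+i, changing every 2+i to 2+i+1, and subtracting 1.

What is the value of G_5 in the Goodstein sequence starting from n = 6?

98039

[0] 6 ≡ 2^2 + 2 (base 2). Lift 3: 30. −1: 29.
[1] 29 ≡ 3^3 + 2 (base 3). Lift 4: 258. −1: 257.
[2] 257 ≡ 4^4 + 1 (base 4). Lift 5: 3126. −1: 3125.
[3] 3125 ≡ 5^5 (base 5). Lift 6: 46656. −1: 46655.
[4] 46655 ≡ 5·6^5 + 5·6^4 + 5·6^3 + 5·6^2 + 5·6 + 5 (base 6). Lift 7: 98040. −1: 98039.
[5] 98039 ≡ 5·7^5 + 5·7^4 + 5·7^3 + 5·7^2 + 5·7 + 4 (base 7). Lift 8: 187244. −1: 187243.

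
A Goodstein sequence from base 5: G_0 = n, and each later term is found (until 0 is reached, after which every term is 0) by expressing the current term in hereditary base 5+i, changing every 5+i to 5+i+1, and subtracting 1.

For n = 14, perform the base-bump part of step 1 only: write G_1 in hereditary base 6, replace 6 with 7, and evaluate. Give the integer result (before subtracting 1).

G_0 = 14. HB_5(14) = 2·5 + 4. Bump = 16. G_1 = 15.
G_1 = 15. HB_6(15) = 2·6 + 3. Bump = 17. G_2 = 16.

17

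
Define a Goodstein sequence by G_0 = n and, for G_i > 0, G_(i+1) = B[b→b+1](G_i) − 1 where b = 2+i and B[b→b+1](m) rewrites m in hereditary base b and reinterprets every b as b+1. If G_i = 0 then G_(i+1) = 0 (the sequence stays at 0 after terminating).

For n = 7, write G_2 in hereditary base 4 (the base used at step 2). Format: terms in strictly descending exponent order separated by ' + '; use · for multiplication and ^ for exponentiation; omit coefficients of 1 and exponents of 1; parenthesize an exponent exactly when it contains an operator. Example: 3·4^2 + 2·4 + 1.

4^4 + 3

[0] 7 ≡ 2^2 + 2 + 1 (base 2). Lift 3: 31. −1: 30.
[1] 30 ≡ 3^3 + 3 (base 3). Lift 4: 260. −1: 259.
[2] 259 ≡ 4^4 + 3 (base 4). Lift 5: 3128. −1: 3127.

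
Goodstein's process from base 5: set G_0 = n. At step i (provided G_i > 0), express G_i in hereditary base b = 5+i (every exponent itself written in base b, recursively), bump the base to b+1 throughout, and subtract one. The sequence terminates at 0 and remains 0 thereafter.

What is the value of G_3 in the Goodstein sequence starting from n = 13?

(0) 13|_5 = 2·5 + 3 ↦ 2·6 + 3|_6 = 15 ⇒ 14
(1) 14|_6 = 2·6 + 2 ↦ 2·7 + 2|_7 = 16 ⇒ 15
(2) 15|_7 = 2·7 + 1 ↦ 2·8 + 1|_8 = 17 ⇒ 16

16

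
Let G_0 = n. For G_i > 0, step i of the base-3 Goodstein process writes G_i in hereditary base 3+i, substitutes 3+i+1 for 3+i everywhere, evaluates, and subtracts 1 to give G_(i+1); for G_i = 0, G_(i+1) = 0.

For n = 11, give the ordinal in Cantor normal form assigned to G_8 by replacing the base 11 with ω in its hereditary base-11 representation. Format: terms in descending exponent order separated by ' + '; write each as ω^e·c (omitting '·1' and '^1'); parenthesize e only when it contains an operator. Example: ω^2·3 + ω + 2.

ω·5

G_0 = 11. HB_3(11) = 3^2 + 2. Bump = 18. G_1 = 17.
G_1 = 17. HB_4(17) = 4^2 + 1. Bump = 26. G_2 = 25.
G_2 = 25. HB_5(25) = 5^2. Bump = 36. G_3 = 35.
G_3 = 35. HB_6(35) = 5·6 + 5. Bump = 40. G_4 = 39.
G_4 = 39. HB_7(39) = 5·7 + 4. Bump = 44. G_5 = 43.
G_5 = 43. HB_8(43) = 5·8 + 3. Bump = 48. G_6 = 47.
G_6 = 47. HB_9(47) = 5·9 + 2. Bump = 52. G_7 = 51.
G_7 = 51. HB_10(51) = 5·10 + 1. Bump = 56. G_8 = 55.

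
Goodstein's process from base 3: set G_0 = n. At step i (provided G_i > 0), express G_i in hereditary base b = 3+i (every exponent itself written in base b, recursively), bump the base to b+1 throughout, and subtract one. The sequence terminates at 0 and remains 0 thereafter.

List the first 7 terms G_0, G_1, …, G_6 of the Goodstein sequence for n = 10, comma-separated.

10, 16, 24, 27, 30, 33, 36

G_0 = 10. HB_3(10) = 3^2 + 1. Bump = 17. G_1 = 16.
G_1 = 16. HB_4(16) = 4^2. Bump = 25. G_2 = 24.
G_2 = 24. HB_5(24) = 4·5 + 4. Bump = 28. G_3 = 27.
G_3 = 27. HB_6(27) = 4·6 + 3. Bump = 31. G_4 = 30.
G_4 = 30. HB_7(30) = 4·7 + 2. Bump = 34. G_5 = 33.
G_5 = 33. HB_8(33) = 4·8 + 1. Bump = 37. G_6 = 36.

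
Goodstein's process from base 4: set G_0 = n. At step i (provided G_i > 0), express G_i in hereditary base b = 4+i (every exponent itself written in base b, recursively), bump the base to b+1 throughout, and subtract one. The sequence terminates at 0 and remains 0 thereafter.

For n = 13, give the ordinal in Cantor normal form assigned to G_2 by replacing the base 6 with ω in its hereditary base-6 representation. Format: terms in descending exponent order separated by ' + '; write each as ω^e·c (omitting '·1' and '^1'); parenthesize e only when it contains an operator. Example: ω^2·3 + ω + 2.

ω·2 + 5

13 —HB4→ 3·4 + 1 —bump→ 3·5 + 1 = 16 —(−1)→ 15
15 —HB5→ 3·5 —bump→ 3·6 = 18 —(−1)→ 17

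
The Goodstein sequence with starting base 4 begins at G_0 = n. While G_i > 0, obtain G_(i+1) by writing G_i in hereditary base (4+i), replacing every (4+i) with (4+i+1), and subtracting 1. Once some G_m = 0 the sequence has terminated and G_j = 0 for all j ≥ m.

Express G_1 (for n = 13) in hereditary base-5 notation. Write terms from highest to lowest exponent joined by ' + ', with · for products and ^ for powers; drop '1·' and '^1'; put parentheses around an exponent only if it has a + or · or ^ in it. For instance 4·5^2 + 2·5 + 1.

3·5

step 0: 13 = 3·4 + 1; sub 5 for 4: 3·5 + 1; = 16; G_1 = 16−1 = 15
step 1: 15 = 3·5; sub 6 for 5: 3·6; = 18; G_2 = 18−1 = 17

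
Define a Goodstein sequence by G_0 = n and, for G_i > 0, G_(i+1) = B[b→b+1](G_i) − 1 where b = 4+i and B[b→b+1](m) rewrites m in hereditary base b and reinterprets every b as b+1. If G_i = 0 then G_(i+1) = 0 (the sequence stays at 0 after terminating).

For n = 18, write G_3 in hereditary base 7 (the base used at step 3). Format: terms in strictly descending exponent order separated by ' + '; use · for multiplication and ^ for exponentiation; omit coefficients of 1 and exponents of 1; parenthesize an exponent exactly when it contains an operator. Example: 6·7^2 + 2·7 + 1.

G_0=18  [base 4] 4^2 + 2  →[4↦5]→  5^2 + 2 = 27  −1 ⇒ G_1=26
G_1=26  [base 5] 5^2 + 1  →[5↦6]→  6^2 + 1 = 37  −1 ⇒ G_2=36
G_2=36  [base 6] 6^2  →[6↦7]→  7^2 = 49  −1 ⇒ G_3=48
G_3=48  [base 7] 6·7 + 6  →[7↦8]→  6·8 + 6 = 54  −1 ⇒ G_4=53

6·7 + 6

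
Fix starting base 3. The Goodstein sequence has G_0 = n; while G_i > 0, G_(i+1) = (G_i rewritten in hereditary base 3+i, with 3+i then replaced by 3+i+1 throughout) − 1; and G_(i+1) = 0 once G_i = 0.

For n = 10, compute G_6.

36

[0] 10 ≡ 3^2 + 1 (base 3). Lift 4: 17. −1: 16.
[1] 16 ≡ 4^2 (base 4). Lift 5: 25. −1: 24.
[2] 24 ≡ 4·5 + 4 (base 5). Lift 6: 28. −1: 27.
[3] 27 ≡ 4·6 + 3 (base 6). Lift 7: 31. −1: 30.
[4] 30 ≡ 4·7 + 2 (base 7). Lift 8: 34. −1: 33.
[5] 33 ≡ 4·8 + 1 (base 8). Lift 9: 37. −1: 36.
[6] 36 ≡ 4·9 (base 9). Lift 10: 40. −1: 39.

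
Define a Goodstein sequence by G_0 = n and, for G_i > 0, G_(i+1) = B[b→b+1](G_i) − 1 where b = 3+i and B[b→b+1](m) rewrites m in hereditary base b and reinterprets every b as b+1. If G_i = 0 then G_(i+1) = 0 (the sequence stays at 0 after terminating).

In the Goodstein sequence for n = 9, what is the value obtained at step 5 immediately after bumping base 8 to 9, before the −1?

G_0 = 9. HB_3(9) = 3^2. Bump = 16. G_1 = 15.
G_1 = 15. HB_4(15) = 3·4 + 3. Bump = 18. G_2 = 17.
G_2 = 17. HB_5(17) = 3·5 + 2. Bump = 20. G_3 = 19.
G_3 = 19. HB_6(19) = 3·6 + 1. Bump = 22. G_4 = 21.
G_4 = 21. HB_7(21) = 3·7. Bump = 24. G_5 = 23.

25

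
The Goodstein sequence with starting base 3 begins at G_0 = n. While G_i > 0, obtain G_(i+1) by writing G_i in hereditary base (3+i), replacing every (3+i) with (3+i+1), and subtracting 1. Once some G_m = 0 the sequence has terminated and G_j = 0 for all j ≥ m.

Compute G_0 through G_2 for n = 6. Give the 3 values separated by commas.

6, 7, 7

(0) 6|_3 = 2·3 ↦ 2·4|_4 = 8 ⇒ 7
(1) 7|_4 = 4 + 3 ↦ 5 + 3|_5 = 8 ⇒ 7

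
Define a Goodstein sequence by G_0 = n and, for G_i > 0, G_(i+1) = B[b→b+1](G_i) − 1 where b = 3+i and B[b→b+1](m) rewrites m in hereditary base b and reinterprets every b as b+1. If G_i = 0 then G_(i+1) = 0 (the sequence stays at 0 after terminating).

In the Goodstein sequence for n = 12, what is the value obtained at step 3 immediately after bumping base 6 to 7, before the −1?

50

base 3: 12 = 3^2 + 3; at 4: 4^2 + 4 = 20; next = 19
base 4: 19 = 4^2 + 3; at 5: 5^2 + 3 = 28; next = 27
base 5: 27 = 5^2 + 2; at 6: 6^2 + 2 = 38; next = 37
base 6: 37 = 6^2 + 1; at 7: 7^2 + 1 = 50; next = 49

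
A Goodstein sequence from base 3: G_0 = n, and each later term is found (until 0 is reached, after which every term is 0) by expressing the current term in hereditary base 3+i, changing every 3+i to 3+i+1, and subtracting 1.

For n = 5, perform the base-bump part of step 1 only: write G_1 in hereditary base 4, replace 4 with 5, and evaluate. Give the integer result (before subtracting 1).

(0) 5|_3 = 3 + 2 ↦ 4 + 2|_4 = 6 ⇒ 5
(1) 5|_4 = 4 + 1 ↦ 5 + 1|_5 = 6 ⇒ 5

6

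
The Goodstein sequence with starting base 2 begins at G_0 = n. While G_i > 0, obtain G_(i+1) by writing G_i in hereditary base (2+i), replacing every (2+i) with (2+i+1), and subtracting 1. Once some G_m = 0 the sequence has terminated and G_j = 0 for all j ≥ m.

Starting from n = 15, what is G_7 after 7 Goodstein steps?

3524450280

step 0: 15 = 2^(2 + 1) + 2^2 + 2 + 1; sub 3 for 2: 3^(3 + 1) + 3^3 + 3 + 1; = 112; G_1 = 112−1 = 111
step 1: 111 = 3^(3 + 1) + 3^3 + 3; sub 4 for 3: 4^(4 + 1) + 4^4 + 4; = 1284; G_2 = 1284−1 = 1283
step 2: 1283 = 4^(4 + 1) + 4^4 + 3; sub 5 for 4: 5^(5 + 1) + 5^5 + 3; = 18753; G_3 = 18753−1 = 18752
step 3: 18752 = 5^(5 + 1) + 5^5 + 2; sub 6 for 5: 6^(6 + 1) + 6^6 + 2; = 326594; G_4 = 326594−1 = 326593
step 4: 326593 = 6^(6 + 1) + 6^6 + 1; sub 7 for 6: 7^(7 + 1) + 7^7 + 1; = 6588345; G_5 = 6588345−1 = 6588344
step 5: 6588344 = 7^(7 + 1) + 7^7; sub 8 for 7: 8^(8 + 1) + 8^8; = 150994944; G_6 = 150994944−1 = 150994943
step 6: 150994943 = 8^(8 + 1) + 7·8^7 + 7·8^6 + 7·8^5 + 7·8^4 + 7·8^3 + 7·8^2 + 7·8 + 7; sub 9 for 8: 9^(9 + 1) + 7·9^7 + 7·9^6 + 7·9^5 + 7·9^4 + 7·9^3 + 7·9^2 + 7·9 + 7; = 3524450281; G_7 = 3524450281−1 = 3524450280
step 7: 3524450280 = 9^(9 + 1) + 7·9^7 + 7·9^6 + 7·9^5 + 7·9^4 + 7·9^3 + 7·9^2 + 7·9 + 6; sub 10 for 9: 10^(10 + 1) + 7·10^7 + 7·10^6 + 7·10^5 + 7·10^4 + 7·10^3 + 7·10^2 + 7·10 + 6; = 100077777776; G_8 = 100077777776−1 = 100077777775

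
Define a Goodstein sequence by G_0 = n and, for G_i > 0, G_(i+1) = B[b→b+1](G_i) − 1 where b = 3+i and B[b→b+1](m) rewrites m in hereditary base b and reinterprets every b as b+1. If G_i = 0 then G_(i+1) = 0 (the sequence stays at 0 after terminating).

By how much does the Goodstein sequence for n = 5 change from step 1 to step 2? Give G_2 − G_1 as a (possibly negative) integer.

0

[0] 5 ≡ 3 + 2 (base 3). Lift 4: 6. −1: 5.
[1] 5 ≡ 4 + 1 (base 4). Lift 5: 6. −1: 5.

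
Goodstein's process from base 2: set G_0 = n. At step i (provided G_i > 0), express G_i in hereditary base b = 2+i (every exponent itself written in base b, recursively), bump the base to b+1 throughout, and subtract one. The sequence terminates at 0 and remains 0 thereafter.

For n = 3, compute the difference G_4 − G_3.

i=0: 3 = 2 + 1 (b=2); 2→3: 3 + 1 = 4; 4−1 = 3
i=1: 3 = 3 (b=3); 3→4: 4 = 4; 4−1 = 3
i=2: 3 = 3 (b=4); 4→5: 3 = 3; 3−1 = 2
i=3: 2 = 2 (b=5); 5→6: 2 = 2; 2−1 = 1

-1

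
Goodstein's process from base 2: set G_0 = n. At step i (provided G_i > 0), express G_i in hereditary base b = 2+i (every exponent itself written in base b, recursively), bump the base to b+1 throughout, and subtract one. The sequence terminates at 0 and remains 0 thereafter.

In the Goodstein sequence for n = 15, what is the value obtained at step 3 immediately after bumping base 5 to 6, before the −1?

15 —HB2→ 2^(2 + 1) + 2^2 + 2 + 1 —bump→ 3^(3 + 1) + 3^3 + 3 + 1 = 112 —(−1)→ 111
111 —HB3→ 3^(3 + 1) + 3^3 + 3 —bump→ 4^(4 + 1) + 4^4 + 4 = 1284 —(−1)→ 1283
1283 —HB4→ 4^(4 + 1) + 4^4 + 3 —bump→ 5^(5 + 1) + 5^5 + 3 = 18753 —(−1)→ 18752
18752 —HB5→ 5^(5 + 1) + 5^5 + 2 —bump→ 6^(6 + 1) + 6^6 + 2 = 326594 —(−1)→ 326593

326594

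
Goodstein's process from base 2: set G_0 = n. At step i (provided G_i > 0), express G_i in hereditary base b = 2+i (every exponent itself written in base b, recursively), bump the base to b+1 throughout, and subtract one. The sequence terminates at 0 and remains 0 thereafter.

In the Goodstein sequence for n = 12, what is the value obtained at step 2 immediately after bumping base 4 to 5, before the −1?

(0) 12|_2 = 2^(2 + 1) + 2^2 ↦ 3^(3 + 1) + 3^3|_3 = 108 ⇒ 107
(1) 107|_3 = 3^(3 + 1) + 2·3^2 + 2·3 + 2 ↦ 4^(4 + 1) + 2·4^2 + 2·4 + 2|_4 = 1066 ⇒ 1065
(2) 1065|_4 = 4^(4 + 1) + 2·4^2 + 2·4 + 1 ↦ 5^(5 + 1) + 2·5^2 + 2·5 + 1|_5 = 15686 ⇒ 15685

15686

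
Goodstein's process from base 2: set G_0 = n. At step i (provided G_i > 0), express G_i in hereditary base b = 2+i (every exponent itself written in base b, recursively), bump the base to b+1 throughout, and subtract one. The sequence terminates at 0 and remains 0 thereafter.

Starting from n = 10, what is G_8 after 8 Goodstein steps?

G_0 = 10. HB_2(10) = 2^(2 + 1) + 2. Bump = 84. G_1 = 83.
G_1 = 83. HB_3(83) = 3^(3 + 1) + 2. Bump = 1026. G_2 = 1025.
G_2 = 1025. HB_4(1025) = 4^(4 + 1) + 1. Bump = 15626. G_3 = 15625.
G_3 = 15625. HB_5(15625) = 5^(5 + 1). Bump = 279936. G_4 = 279935.
G_4 = 279935. HB_6(279935) = 5·6^6 + 5·6^5 + 5·6^4 + 5·6^3 + 5·6^2 + 5·6 + 5. Bump = 4215755. G_5 = 4215754.
G_5 = 4215754. HB_7(4215754) = 5·7^7 + 5·7^5 + 5·7^4 + 5·7^3 + 5·7^2 + 5·7 + 4. Bump = 84073324. G_6 = 84073323.
G_6 = 84073323. HB_8(84073323) = 5·8^8 + 5·8^5 + 5·8^4 + 5·8^3 + 5·8^2 + 5·8 + 3. Bump = 1937434593. G_7 = 1937434592.
G_7 = 1937434592. HB_9(1937434592) = 5·9^9 + 5·9^5 + 5·9^4 + 5·9^3 + 5·9^2 + 5·9 + 2. Bump = 50000555552. G_8 = 50000555551.

50000555551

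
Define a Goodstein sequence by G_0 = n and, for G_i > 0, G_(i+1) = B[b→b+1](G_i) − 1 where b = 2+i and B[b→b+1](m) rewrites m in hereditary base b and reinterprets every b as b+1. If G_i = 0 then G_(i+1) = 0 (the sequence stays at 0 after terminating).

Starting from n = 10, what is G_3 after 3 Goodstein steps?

15625

G_0 = 10. HB_2(10) = 2^(2 + 1) + 2. Bump = 84. G_1 = 83.
G_1 = 83. HB_3(83) = 3^(3 + 1) + 2. Bump = 1026. G_2 = 1025.
G_2 = 1025. HB_4(1025) = 4^(4 + 1) + 1. Bump = 15626. G_3 = 15625.
G_3 = 15625. HB_5(15625) = 5^(5 + 1). Bump = 279936. G_4 = 279935.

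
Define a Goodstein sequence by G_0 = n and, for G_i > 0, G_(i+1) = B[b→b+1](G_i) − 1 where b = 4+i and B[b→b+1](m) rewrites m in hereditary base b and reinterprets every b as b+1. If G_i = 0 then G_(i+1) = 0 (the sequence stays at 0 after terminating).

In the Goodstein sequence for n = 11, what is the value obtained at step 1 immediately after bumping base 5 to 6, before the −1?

[0] 11 ≡ 2·4 + 3 (base 4). Lift 5: 13. −1: 12.
[1] 12 ≡ 2·5 + 2 (base 5). Lift 6: 14. −1: 13.

14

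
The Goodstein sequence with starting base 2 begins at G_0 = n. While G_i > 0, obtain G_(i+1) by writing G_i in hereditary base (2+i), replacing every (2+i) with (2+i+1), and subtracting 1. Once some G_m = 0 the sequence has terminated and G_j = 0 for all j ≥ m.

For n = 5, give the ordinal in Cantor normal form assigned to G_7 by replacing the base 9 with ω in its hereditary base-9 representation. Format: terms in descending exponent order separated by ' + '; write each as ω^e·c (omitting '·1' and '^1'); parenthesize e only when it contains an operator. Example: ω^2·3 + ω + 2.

step 0: 5 = 2^2 + 1; sub 3 for 2: 3^3 + 1; = 28; G_1 = 28−1 = 27
step 1: 27 = 3^3; sub 4 for 3: 4^4; = 256; G_2 = 256−1 = 255
step 2: 255 = 3·4^3 + 3·4^2 + 3·4 + 3; sub 5 for 4: 3·5^3 + 3·5^2 + 3·5 + 3; = 468; G_3 = 468−1 = 467
step 3: 467 = 3·5^3 + 3·5^2 + 3·5 + 2; sub 6 for 5: 3·6^3 + 3·6^2 + 3·6 + 2; = 776; G_4 = 776−1 = 775
step 4: 775 = 3·6^3 + 3·6^2 + 3·6 + 1; sub 7 for 6: 3·7^3 + 3·7^2 + 3·7 + 1; = 1198; G_5 = 1198−1 = 1197
step 5: 1197 = 3·7^3 + 3·7^2 + 3·7; sub 8 for 7: 3·8^3 + 3·8^2 + 3·8; = 1752; G_6 = 1752−1 = 1751
step 6: 1751 = 3·8^3 + 3·8^2 + 2·8 + 7; sub 9 for 8: 3·9^3 + 3·9^2 + 2·9 + 7; = 2455; G_7 = 2455−1 = 2454

ω^3·3 + ω^2·3 + ω·2 + 6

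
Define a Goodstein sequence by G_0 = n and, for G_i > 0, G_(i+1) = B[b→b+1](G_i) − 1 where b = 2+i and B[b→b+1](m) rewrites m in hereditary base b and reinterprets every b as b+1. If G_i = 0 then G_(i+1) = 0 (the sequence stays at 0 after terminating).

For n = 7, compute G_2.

i=0: 7 = 2^2 + 2 + 1 (b=2); 2→3: 3^3 + 3 + 1 = 31; 31−1 = 30
i=1: 30 = 3^3 + 3 (b=3); 3→4: 4^4 + 4 = 260; 260−1 = 259

259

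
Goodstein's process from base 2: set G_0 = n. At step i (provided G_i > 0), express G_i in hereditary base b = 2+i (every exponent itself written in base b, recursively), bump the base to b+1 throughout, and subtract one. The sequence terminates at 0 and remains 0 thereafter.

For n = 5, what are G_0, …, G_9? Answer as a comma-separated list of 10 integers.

base 2: 5 = 2^2 + 1; at 3: 3^3 + 1 = 28; next = 27
base 3: 27 = 3^3; at 4: 4^4 = 256; next = 255
base 4: 255 = 3·4^3 + 3·4^2 + 3·4 + 3; at 5: 3·5^3 + 3·5^2 + 3·5 + 3 = 468; next = 467
base 5: 467 = 3·5^3 + 3·5^2 + 3·5 + 2; at 6: 3·6^3 + 3·6^2 + 3·6 + 2 = 776; next = 775
base 6: 775 = 3·6^3 + 3·6^2 + 3·6 + 1; at 7: 3·7^3 + 3·7^2 + 3·7 + 1 = 1198; next = 1197
base 7: 1197 = 3·7^3 + 3·7^2 + 3·7; at 8: 3·8^3 + 3·8^2 + 3·8 = 1752; next = 1751
base 8: 1751 = 3·8^3 + 3·8^2 + 2·8 + 7; at 9: 3·9^3 + 3·9^2 + 2·9 + 7 = 2455; next = 2454
base 9: 2454 = 3·9^3 + 3·9^2 + 2·9 + 6; at 10: 3·10^3 + 3·10^2 + 2·10 + 6 = 3326; next = 3325
base 10: 3325 = 3·10^3 + 3·10^2 + 2·10 + 5; at 11: 3·11^3 + 3·11^2 + 2·11 + 5 = 4383; next = 4382

5, 27, 255, 467, 775, 1197, 1751, 2454, 3325, 4382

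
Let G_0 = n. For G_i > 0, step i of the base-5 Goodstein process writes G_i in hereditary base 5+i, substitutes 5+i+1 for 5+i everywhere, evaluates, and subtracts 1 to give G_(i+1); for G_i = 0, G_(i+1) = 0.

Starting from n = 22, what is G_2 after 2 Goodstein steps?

step 0: 22 = 4·5 + 2; sub 6 for 5: 4·6 + 2; = 26; G_1 = 26−1 = 25
step 1: 25 = 4·6 + 1; sub 7 for 6: 4·7 + 1; = 29; G_2 = 29−1 = 28

28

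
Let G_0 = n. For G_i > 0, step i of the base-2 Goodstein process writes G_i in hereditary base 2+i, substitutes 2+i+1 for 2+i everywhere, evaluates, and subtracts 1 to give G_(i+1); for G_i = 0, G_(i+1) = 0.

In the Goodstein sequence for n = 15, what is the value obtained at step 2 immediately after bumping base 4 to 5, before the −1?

18753

G_0 = 15. HB_2(15) = 2^(2 + 1) + 2^2 + 2 + 1. Bump = 112. G_1 = 111.
G_1 = 111. HB_3(111) = 3^(3 + 1) + 3^3 + 3. Bump = 1284. G_2 = 1283.
G_2 = 1283. HB_4(1283) = 4^(4 + 1) + 4^4 + 3. Bump = 18753. G_3 = 18752.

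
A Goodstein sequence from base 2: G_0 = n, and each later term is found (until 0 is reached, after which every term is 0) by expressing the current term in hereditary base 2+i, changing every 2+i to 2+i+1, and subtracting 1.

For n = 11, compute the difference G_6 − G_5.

128452926

base 2: 11 = 2^(2 + 1) + 2 + 1; at 3: 3^(3 + 1) + 3 + 1 = 85; next = 84
base 3: 84 = 3^(3 + 1) + 3; at 4: 4^(4 + 1) + 4 = 1028; next = 1027
base 4: 1027 = 4^(4 + 1) + 3; at 5: 5^(5 + 1) + 3 = 15628; next = 15627
base 5: 15627 = 5^(5 + 1) + 2; at 6: 6^(6 + 1) + 2 = 279938; next = 279937
base 6: 279937 = 6^(6 + 1) + 1; at 7: 7^(7 + 1) + 1 = 5764802; next = 5764801
base 7: 5764801 = 7^(7 + 1); at 8: 8^(8 + 1) = 134217728; next = 134217727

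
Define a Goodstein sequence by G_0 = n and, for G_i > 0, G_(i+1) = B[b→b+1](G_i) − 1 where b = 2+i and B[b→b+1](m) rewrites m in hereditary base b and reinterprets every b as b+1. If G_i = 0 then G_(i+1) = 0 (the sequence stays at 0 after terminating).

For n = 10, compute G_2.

1025

G_0=10  [base 2] 2^(2 + 1) + 2  →[2↦3]→  3^(3 + 1) + 3 = 84  −1 ⇒ G_1=83
G_1=83  [base 3] 3^(3 + 1) + 2  →[3↦4]→  4^(4 + 1) + 2 = 1026  −1 ⇒ G_2=1025
G_2=1025  [base 4] 4^(4 + 1) + 1  →[4↦5]→  5^(5 + 1) + 1 = 15626  −1 ⇒ G_3=15625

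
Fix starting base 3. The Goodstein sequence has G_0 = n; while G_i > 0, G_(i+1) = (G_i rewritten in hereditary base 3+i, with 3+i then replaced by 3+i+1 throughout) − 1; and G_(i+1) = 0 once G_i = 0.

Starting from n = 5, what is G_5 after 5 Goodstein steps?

3

(0) 5|_3 = 3 + 2 ↦ 4 + 2|_4 = 6 ⇒ 5
(1) 5|_4 = 4 + 1 ↦ 5 + 1|_5 = 6 ⇒ 5
(2) 5|_5 = 5 ↦ 6|_6 = 6 ⇒ 5
(3) 5|_6 = 5 ↦ 5|_7 = 5 ⇒ 4
(4) 4|_7 = 4 ↦ 4|_8 = 4 ⇒ 3
(5) 3|_8 = 3 ↦ 3|_9 = 3 ⇒ 2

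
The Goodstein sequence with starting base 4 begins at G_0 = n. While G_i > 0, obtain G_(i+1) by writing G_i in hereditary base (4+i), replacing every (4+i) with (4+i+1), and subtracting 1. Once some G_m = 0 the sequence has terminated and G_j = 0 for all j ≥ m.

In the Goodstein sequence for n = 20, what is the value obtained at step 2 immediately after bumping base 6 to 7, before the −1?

i=0: 20 = 4^2 + 4 (b=4); 4→5: 5^2 + 5 = 30; 30−1 = 29
i=1: 29 = 5^2 + 4 (b=5); 5→6: 6^2 + 4 = 40; 40−1 = 39
i=2: 39 = 6^2 + 3 (b=6); 6→7: 7^2 + 3 = 52; 52−1 = 51

52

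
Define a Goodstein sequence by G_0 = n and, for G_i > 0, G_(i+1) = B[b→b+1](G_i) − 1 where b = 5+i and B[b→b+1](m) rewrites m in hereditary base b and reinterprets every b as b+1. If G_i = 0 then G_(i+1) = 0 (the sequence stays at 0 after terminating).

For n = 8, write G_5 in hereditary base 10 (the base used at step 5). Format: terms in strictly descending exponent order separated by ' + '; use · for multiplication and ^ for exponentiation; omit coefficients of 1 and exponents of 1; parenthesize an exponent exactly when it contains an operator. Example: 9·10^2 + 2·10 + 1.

7

G_0=8  [base 5] 5 + 3  →[5↦6]→  6 + 3 = 9  −1 ⇒ G_1=8
G_1=8  [base 6] 6 + 2  →[6↦7]→  7 + 2 = 9  −1 ⇒ G_2=8
G_2=8  [base 7] 7 + 1  →[7↦8]→  8 + 1 = 9  −1 ⇒ G_3=8
G_3=8  [base 8] 8  →[8↦9]→  9 = 9  −1 ⇒ G_4=8
G_4=8  [base 9] 8  →[9↦10]→  8 = 8  −1 ⇒ G_5=7
G_5=7  [base 10] 7  →[10↦11]→  7 = 7  −1 ⇒ G_6=6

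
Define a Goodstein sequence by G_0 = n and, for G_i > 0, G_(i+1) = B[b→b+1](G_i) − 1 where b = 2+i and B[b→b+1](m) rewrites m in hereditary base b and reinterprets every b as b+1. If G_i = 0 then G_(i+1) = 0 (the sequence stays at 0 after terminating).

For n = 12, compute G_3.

i=0: 12 = 2^(2 + 1) + 2^2 (b=2); 2→3: 3^(3 + 1) + 3^3 = 108; 108−1 = 107
i=1: 107 = 3^(3 + 1) + 2·3^2 + 2·3 + 2 (b=3); 3→4: 4^(4 + 1) + 2·4^2 + 2·4 + 2 = 1066; 1066−1 = 1065
i=2: 1065 = 4^(4 + 1) + 2·4^2 + 2·4 + 1 (b=4); 4→5: 5^(5 + 1) + 2·5^2 + 2·5 + 1 = 15686; 15686−1 = 15685
i=3: 15685 = 5^(5 + 1) + 2·5^2 + 2·5 (b=5); 5→6: 6^(6 + 1) + 2·6^2 + 2·6 = 280020; 280020−1 = 280019

15685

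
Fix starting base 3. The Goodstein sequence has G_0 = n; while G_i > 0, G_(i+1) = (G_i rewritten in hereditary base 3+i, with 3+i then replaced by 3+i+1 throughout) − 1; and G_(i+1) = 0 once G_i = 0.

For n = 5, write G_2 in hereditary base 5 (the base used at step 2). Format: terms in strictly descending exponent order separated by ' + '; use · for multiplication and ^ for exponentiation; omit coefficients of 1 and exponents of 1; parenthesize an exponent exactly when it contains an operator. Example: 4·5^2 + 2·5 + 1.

5

5 —HB3→ 3 + 2 —bump→ 4 + 2 = 6 —(−1)→ 5
5 —HB4→ 4 + 1 —bump→ 5 + 1 = 6 —(−1)→ 5
5 —HB5→ 5 —bump→ 6 = 6 —(−1)→ 5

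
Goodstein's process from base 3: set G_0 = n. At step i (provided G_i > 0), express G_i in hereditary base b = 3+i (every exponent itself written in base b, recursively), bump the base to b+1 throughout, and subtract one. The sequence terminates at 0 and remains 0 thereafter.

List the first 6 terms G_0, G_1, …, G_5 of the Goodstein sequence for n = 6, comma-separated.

6, 7, 7, 7, 7, 7

base 3: 6 = 2·3; at 4: 2·4 = 8; next = 7
base 4: 7 = 4 + 3; at 5: 5 + 3 = 8; next = 7
base 5: 7 = 5 + 2; at 6: 6 + 2 = 8; next = 7
base 6: 7 = 6 + 1; at 7: 7 + 1 = 8; next = 7
base 7: 7 = 7; at 8: 8 = 8; next = 7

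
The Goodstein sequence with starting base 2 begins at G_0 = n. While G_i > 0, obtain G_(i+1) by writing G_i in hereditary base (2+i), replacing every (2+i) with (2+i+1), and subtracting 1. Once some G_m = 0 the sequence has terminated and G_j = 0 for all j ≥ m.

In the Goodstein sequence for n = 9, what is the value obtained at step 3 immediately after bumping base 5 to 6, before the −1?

140744

step 0: 9 = 2^(2 + 1) + 1; sub 3 for 2: 3^(3 + 1) + 1; = 82; G_1 = 82−1 = 81
step 1: 81 = 3^(3 + 1); sub 4 for 3: 4^(4 + 1); = 1024; G_2 = 1024−1 = 1023
step 2: 1023 = 3·4^4 + 3·4^3 + 3·4^2 + 3·4 + 3; sub 5 for 4: 3·5^5 + 3·5^3 + 3·5^2 + 3·5 + 3; = 9843; G_3 = 9843−1 = 9842
step 3: 9842 = 3·5^5 + 3·5^3 + 3·5^2 + 3·5 + 2; sub 6 for 5: 3·6^6 + 3·6^3 + 3·6^2 + 3·6 + 2; = 140744; G_4 = 140744−1 = 140743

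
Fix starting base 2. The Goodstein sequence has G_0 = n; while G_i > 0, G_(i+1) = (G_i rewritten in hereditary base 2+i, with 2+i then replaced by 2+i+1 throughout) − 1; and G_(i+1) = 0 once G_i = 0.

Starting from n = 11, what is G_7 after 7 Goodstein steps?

2749609302

i=0: 11 = 2^(2 + 1) + 2 + 1 (b=2); 2→3: 3^(3 + 1) + 3 + 1 = 85; 85−1 = 84
i=1: 84 = 3^(3 + 1) + 3 (b=3); 3→4: 4^(4 + 1) + 4 = 1028; 1028−1 = 1027
i=2: 1027 = 4^(4 + 1) + 3 (b=4); 4→5: 5^(5 + 1) + 3 = 15628; 15628−1 = 15627
i=3: 15627 = 5^(5 + 1) + 2 (b=5); 5→6: 6^(6 + 1) + 2 = 279938; 279938−1 = 279937
i=4: 279937 = 6^(6 + 1) + 1 (b=6); 6→7: 7^(7 + 1) + 1 = 5764802; 5764802−1 = 5764801
i=5: 5764801 = 7^(7 + 1) (b=7); 7→8: 8^(8 + 1) = 134217728; 134217728−1 = 134217727
i=6: 134217727 = 7·8^8 + 7·8^7 + 7·8^6 + 7·8^5 + 7·8^4 + 7·8^3 + 7·8^2 + 7·8 + 7 (b=8); 8→9: 7·9^9 + 7·9^7 + 7·9^6 + 7·9^5 + 7·9^4 + 7·9^3 + 7·9^2 + 7·9 + 7 = 2749609303; 2749609303−1 = 2749609302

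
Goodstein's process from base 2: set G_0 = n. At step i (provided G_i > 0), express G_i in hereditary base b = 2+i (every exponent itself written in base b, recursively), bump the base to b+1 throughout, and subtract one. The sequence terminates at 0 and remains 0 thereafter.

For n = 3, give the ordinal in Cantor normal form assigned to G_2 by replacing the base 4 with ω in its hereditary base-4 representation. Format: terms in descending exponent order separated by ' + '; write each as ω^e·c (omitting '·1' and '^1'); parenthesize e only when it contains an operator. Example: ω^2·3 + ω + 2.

i=0: 3 = 2 + 1 (b=2); 2→3: 3 + 1 = 4; 4−1 = 3
i=1: 3 = 3 (b=3); 3→4: 4 = 4; 4−1 = 3
i=2: 3 = 3 (b=4); 4→5: 3 = 3; 3−1 = 2

3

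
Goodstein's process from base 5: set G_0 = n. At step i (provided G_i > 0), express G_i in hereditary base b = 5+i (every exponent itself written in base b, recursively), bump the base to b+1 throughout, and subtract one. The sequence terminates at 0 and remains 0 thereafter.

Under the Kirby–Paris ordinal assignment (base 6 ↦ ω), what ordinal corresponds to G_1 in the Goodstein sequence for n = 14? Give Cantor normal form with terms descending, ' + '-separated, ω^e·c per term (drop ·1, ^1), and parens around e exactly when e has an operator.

ω·2 + 3

G_0 = 14. HB_5(14) = 2·5 + 4. Bump = 16. G_1 = 15.
G_1 = 15. HB_6(15) = 2·6 + 3. Bump = 17. G_2 = 16.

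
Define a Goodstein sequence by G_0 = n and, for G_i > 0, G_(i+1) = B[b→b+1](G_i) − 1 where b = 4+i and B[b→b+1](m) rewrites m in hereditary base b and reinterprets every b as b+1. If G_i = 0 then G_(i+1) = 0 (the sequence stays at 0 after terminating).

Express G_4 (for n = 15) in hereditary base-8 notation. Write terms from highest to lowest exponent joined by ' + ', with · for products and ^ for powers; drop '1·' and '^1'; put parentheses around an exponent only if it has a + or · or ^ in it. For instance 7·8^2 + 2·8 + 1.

[0] 15 ≡ 3·4 + 3 (base 4). Lift 5: 18. −1: 17.
[1] 17 ≡ 3·5 + 2 (base 5). Lift 6: 20. −1: 19.
[2] 19 ≡ 3·6 + 1 (base 6). Lift 7: 22. −1: 21.
[3] 21 ≡ 3·7 (base 7). Lift 8: 24. −1: 23.
[4] 23 ≡ 2·8 + 7 (base 8). Lift 9: 25. −1: 24.

2·8 + 7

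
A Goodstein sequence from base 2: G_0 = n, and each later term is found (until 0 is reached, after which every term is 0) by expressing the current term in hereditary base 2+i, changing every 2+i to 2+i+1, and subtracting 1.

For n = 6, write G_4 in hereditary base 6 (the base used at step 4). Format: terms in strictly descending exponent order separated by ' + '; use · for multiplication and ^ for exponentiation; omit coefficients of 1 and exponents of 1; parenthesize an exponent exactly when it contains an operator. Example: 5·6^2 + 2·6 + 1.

step 0: 6 = 2^2 + 2; sub 3 for 2: 3^3 + 3; = 30; G_1 = 30−1 = 29
step 1: 29 = 3^3 + 2; sub 4 for 3: 4^4 + 2; = 258; G_2 = 258−1 = 257
step 2: 257 = 4^4 + 1; sub 5 for 4: 5^5 + 1; = 3126; G_3 = 3126−1 = 3125
step 3: 3125 = 5^5; sub 6 for 5: 6^6; = 46656; G_4 = 46656−1 = 46655

5·6^5 + 5·6^4 + 5·6^3 + 5·6^2 + 5·6 + 5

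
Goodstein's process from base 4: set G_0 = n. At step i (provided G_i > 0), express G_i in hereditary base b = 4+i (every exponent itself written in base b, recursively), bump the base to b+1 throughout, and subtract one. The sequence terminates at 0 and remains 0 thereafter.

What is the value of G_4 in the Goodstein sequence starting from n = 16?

33

step 0: 16 = 4^2; sub 5 for 4: 5^2; = 25; G_1 = 25−1 = 24
step 1: 24 = 4·5 + 4; sub 6 for 5: 4·6 + 4; = 28; G_2 = 28−1 = 27
step 2: 27 = 4·6 + 3; sub 7 for 6: 4·7 + 3; = 31; G_3 = 31−1 = 30
step 3: 30 = 4·7 + 2; sub 8 for 7: 4·8 + 2; = 34; G_4 = 34−1 = 33
step 4: 33 = 4·8 + 1; sub 9 for 8: 4·9 + 1; = 37; G_5 = 37−1 = 36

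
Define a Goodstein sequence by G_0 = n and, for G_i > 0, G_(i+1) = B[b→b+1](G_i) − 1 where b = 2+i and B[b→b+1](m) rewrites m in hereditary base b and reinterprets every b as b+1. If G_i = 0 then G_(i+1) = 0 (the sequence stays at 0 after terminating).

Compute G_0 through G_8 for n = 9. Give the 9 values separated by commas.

9, 81, 1023, 9842, 140743, 2471826, 50333399, 1162263921, 30000003325

G_0=9  [base 2] 2^(2 + 1) + 1  →[2↦3]→  3^(3 + 1) + 1 = 82  −1 ⇒ G_1=81
G_1=81  [base 3] 3^(3 + 1)  →[3↦4]→  4^(4 + 1) = 1024  −1 ⇒ G_2=1023
G_2=1023  [base 4] 3·4^4 + 3·4^3 + 3·4^2 + 3·4 + 3  →[4↦5]→  3·5^5 + 3·5^3 + 3·5^2 + 3·5 + 3 = 9843  −1 ⇒ G_3=9842
G_3=9842  [base 5] 3·5^5 + 3·5^3 + 3·5^2 + 3·5 + 2  →[5↦6]→  3·6^6 + 3·6^3 + 3·6^2 + 3·6 + 2 = 140744  −1 ⇒ G_4=140743
G_4=140743  [base 6] 3·6^6 + 3·6^3 + 3·6^2 + 3·6 + 1  →[6↦7]→  3·7^7 + 3·7^3 + 3·7^2 + 3·7 + 1 = 2471827  −1 ⇒ G_5=2471826
G_5=2471826  [base 7] 3·7^7 + 3·7^3 + 3·7^2 + 3·7  →[7↦8]→  3·8^8 + 3·8^3 + 3·8^2 + 3·8 = 50333400  −1 ⇒ G_6=50333399
G_6=50333399  [base 8] 3·8^8 + 3·8^3 + 3·8^2 + 2·8 + 7  →[8↦9]→  3·9^9 + 3·9^3 + 3·9^2 + 2·9 + 7 = 1162263922  −1 ⇒ G_7=1162263921
G_7=1162263921  [base 9] 3·9^9 + 3·9^3 + 3·9^2 + 2·9 + 6  →[9↦10]→  3·10^10 + 3·10^3 + 3·10^2 + 2·10 + 6 = 30000003326  −1 ⇒ G_8=30000003325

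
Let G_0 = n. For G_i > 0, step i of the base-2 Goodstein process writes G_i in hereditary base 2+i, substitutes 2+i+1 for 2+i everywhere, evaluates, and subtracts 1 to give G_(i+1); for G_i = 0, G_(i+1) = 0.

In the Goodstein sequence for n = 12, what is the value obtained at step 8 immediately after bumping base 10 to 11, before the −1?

base 2: 12 = 2^(2 + 1) + 2^2; at 3: 3^(3 + 1) + 3^3 = 108; next = 107
base 3: 107 = 3^(3 + 1) + 2·3^2 + 2·3 + 2; at 4: 4^(4 + 1) + 2·4^2 + 2·4 + 2 = 1066; next = 1065
base 4: 1065 = 4^(4 + 1) + 2·4^2 + 2·4 + 1; at 5: 5^(5 + 1) + 2·5^2 + 2·5 + 1 = 15686; next = 15685
base 5: 15685 = 5^(5 + 1) + 2·5^2 + 2·5; at 6: 6^(6 + 1) + 2·6^2 + 2·6 = 280020; next = 280019
base 6: 280019 = 6^(6 + 1) + 2·6^2 + 6 + 5; at 7: 7^(7 + 1) + 2·7^2 + 7 + 5 = 5764911; next = 5764910
base 7: 5764910 = 7^(7 + 1) + 2·7^2 + 7 + 4; at 8: 8^(8 + 1) + 2·8^2 + 8 + 4 = 134217868; next = 134217867
base 8: 134217867 = 8^(8 + 1) + 2·8^2 + 8 + 3; at 9: 9^(9 + 1) + 2·9^2 + 9 + 3 = 3486784575; next = 3486784574
base 9: 3486784574 = 9^(9 + 1) + 2·9^2 + 9 + 2; at 10: 10^(10 + 1) + 2·10^2 + 10 + 2 = 100000000212; next = 100000000211
base 10: 100000000211 = 10^(10 + 1) + 2·10^2 + 10 + 1; at 11: 11^(11 + 1) + 2·11^2 + 11 + 1 = 3138428376975; next = 3138428376974

3138428376975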